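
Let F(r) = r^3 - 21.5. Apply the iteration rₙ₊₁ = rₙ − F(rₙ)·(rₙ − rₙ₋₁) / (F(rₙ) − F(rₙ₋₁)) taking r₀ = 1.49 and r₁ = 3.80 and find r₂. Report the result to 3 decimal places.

2.305

F(1.49) = -18.19205, F(3.80) = 33.37200
r₂ = 3.80000 − 33.37200·(3.80000 − 1.49000) / (33.37200 − (-18.19205)) = 3.80000 − (77.08932)/(51.56405) = 2.30498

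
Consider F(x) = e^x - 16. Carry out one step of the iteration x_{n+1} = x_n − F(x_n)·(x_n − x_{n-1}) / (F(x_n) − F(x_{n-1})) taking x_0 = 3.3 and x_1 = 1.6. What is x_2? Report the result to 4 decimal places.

2.4475

F(3.3) = 11.112639, F(1.6) = -11.046968
x_2 = 1.600000 − (-11.046968)·(1.600000 − 3.300000) / (-11.046968 − 11.112639) = 1.600000 − (18.779845)/(-22.159606) = 2.447481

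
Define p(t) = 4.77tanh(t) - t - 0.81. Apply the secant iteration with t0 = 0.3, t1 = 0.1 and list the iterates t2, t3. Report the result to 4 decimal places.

0.2217, 0.2193

p(0.3) = 0.279561, p(0.1) = -0.434584
t2 = 0.100000 − (-0.434584)·(0.100000 − 0.300000) / (-0.434584 − 0.279561) = 0.100000 − (0.086917)/(-0.714145) = 0.221707
p(0.221707) = 0.008843
t3 = 0.221707 − 0.008843·(0.221707 − 0.100000) / (0.008843 − (-0.434584)) = 0.221707 − (0.001076)/(0.443427) = 0.219280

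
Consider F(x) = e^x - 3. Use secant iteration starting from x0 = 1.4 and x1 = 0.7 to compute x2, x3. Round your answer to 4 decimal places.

F(1.4) = 1.055200, F(0.7) = -0.986247
x2 = 0.700000 − (-0.986247)·(0.700000 − 1.400000) / (-0.986247 − 1.055200) = 0.700000 − (0.690373)/(-2.041447) = 1.038178
F(1.038178) = -0.175932
x3 = 1.038178 − (-0.175932)·(1.038178 − 0.700000) / (-0.175932 − (-0.986247)) = 1.038178 − (-0.059497)/(0.810315) = 1.111602

1.0382, 1.1116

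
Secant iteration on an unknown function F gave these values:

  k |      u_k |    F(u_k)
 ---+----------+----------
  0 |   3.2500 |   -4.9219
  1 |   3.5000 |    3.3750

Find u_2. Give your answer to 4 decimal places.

u_2 = 3.5000 − 3.3750·(3.5000 − 3.2500) / (3.3750 − (-4.9219))
   = 3.5000 − (0.843750)/(8.296900) = 3.398305

3.3983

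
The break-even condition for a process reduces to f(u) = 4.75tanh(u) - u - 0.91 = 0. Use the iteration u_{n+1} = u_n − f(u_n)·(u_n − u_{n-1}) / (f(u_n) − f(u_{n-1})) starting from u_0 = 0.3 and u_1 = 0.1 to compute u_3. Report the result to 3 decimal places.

f(0.3) = 0.17373, f(0.1) = -0.53658
u_2 = 0.10000 − (-0.53658)·(0.10000 − 0.30000) / (-0.53658 − 0.17373) = 0.10000 − (0.10732)/(-0.71031) = 0.25108
f(0.25108) = 0.00711
u_3 = 0.25108 − 0.00711·(0.25108 − 0.10000) / (0.00711 − (-0.53658)) = 0.25108 − (0.00107)/(0.54369) = 0.24911

0.249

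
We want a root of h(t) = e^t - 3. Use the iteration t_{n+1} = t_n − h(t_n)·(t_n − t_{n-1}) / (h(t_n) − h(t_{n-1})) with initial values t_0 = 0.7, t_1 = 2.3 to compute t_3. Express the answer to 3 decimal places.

h(0.7) = -0.98625, h(2.3) = 6.97418
t_2 = 2.30000 − 6.97418·(2.30000 − 0.70000) / (6.97418 − (-0.98625)) = 2.30000 − (11.15869)/(7.96043) = 0.89823
h(0.89823) = -0.54475
t_3 = 0.89823 − (-0.54475)·(0.89823 − 2.30000) / (-0.54475 − 6.97418) = 0.89823 − (0.76361)/(-7.51893) = 0.99979

1.000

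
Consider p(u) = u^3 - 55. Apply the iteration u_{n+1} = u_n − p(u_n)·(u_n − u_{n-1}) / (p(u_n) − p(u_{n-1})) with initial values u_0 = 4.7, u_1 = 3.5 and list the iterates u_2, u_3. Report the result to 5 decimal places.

p(4.7) = 48.8230000, p(3.5) = -12.1250000
u_2 = 3.5000000 − (-12.1250000)·(3.5000000 − 4.7000000) / (-12.1250000 − 48.8230000) = 3.5000000 − (14.5500000)/(-60.9480000) = 3.7387281
p(3.7387281) = -2.7397305
u_3 = 3.7387281 − (-2.7397305)·(3.7387281 − 3.5000000) / (-2.7397305 − (-12.1250000)) = 3.7387281 − (-0.6540506)/(9.3852695) = 3.8084172

3.73873, 3.80842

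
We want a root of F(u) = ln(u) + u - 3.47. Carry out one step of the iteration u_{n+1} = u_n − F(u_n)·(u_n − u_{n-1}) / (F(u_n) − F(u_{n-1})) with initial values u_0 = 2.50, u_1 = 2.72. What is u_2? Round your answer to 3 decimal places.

F(2.50) = -0.05371, F(2.72) = 0.25063
u_2 = 2.72000 − 0.25063·(2.72000 − 2.50000) / (0.25063 − (-0.05371)) = 2.72000 − (0.05514)/(0.30434) = 2.53882

2.539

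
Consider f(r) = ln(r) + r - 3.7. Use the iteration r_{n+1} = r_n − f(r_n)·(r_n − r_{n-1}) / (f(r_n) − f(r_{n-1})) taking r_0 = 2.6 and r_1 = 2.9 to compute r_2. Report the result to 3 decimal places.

f(2.6) = -0.14449, f(2.9) = 0.26471
r_2 = 2.90000 − 0.26471·(2.90000 − 2.60000) / (0.26471 − (-0.14449)) = 2.90000 − (0.07941)/(0.40920) = 2.70593

2.706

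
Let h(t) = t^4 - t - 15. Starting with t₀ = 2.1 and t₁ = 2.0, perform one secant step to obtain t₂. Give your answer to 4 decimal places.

2.0299

h(2.1) = 2.348100, h(2.0) = -1.000000
t₂ = 2.000000 − (-1.000000)·(2.000000 − 2.100000) / (-1.000000 − 2.348100) = 2.000000 − (0.100000)/(-3.348100) = 2.029868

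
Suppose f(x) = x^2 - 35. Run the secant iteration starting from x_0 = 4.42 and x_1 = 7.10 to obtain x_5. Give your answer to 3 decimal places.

f(4.42) = -15.46360, f(7.10) = 15.41000
x_2 = 7.10000 − 15.41000·(7.10000 − 4.42000) / (15.41000 − (-15.46360)) = 7.10000 − (41.29880)/(30.87360) = 5.76233
f(5.76233) = -1.79559
x_3 = 5.76233 − (-1.79559)·(5.76233 − 7.10000) / (-1.79559 − 15.41000) = 5.76233 − (2.40192)/(-17.20559) = 5.90193
f(5.90193) = -0.16725
x_4 = 5.90193 − (-0.16725)·(5.90193 − 5.76233) / (-0.16725 − (-1.79559)) = 5.90193 − (-0.02335)/(1.62834) = 5.91627
f(5.91627) = 0.00221
x_5 = 5.91627 − 0.00221·(5.91627 − 5.90193) / (0.00221 − (-0.16725)) = 5.91627 − (0.00003)/(0.16946) = 5.91608

5.916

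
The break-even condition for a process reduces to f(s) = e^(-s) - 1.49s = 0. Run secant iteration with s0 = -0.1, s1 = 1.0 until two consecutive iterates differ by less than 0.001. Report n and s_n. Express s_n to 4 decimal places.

n = 5, s_n = 0.4346

f(-0.1) = 1.254171, f(1.0) = -1.122121
s2 = 1.000000 − (-1.122121)·(1.100000)/(-2.376291) = 0.480563;  |Δ| = 0.519437
f(0.480563) = -0.097605
s3 = 0.480563 − (-0.097605)·(-0.519437)/(1.024516) = 0.431077;  |Δ| = 0.049486
f(0.431077) = 0.007504
s4 = 0.431077 − 0.007504·(-0.049486)/(0.105108) = 0.434610;  |Δ| = 0.003533
f(0.434610) = -0.000052
s5 = 0.434610 − (-0.000052)·(0.003533)/(-0.007556) = 0.434586;  |Δ| = 0.000024
|s5 − s4| = 0.000024 < 0.001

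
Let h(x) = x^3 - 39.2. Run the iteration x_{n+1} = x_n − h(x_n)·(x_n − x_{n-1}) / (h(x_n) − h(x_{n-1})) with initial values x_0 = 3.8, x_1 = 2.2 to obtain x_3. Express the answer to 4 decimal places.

h(3.8) = 15.672000, h(2.2) = -28.552000
x_2 = 2.200000 − (-28.552000)·(2.200000 − 3.800000) / (-28.552000 − 15.672000) = 2.200000 − (45.683200)/(-44.224000) = 3.232996
h(3.232996) = -5.407886
x_3 = 3.232996 − (-5.407886)·(3.232996 − 2.200000) / (-5.407886 − (-28.552000)) = 3.232996 − (-5.586323)/(23.144114) = 3.474367

3.4744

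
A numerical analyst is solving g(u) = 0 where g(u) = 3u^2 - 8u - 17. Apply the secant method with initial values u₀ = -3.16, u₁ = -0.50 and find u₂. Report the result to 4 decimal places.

-1.1454

g(-3.16) = 38.236800, g(-0.50) = -12.250000
u₂ = -0.500000 − (-12.250000)·(-0.500000 − (-3.160000)) / (-12.250000 − 38.236800) = -0.500000 − (-32.585000)/(-50.486800) = -1.145416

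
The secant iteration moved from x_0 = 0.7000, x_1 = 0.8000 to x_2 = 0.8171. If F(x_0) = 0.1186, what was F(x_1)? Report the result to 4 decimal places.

The secant line through (0.7000, 0.1186) and (0.8000, F(x_1)) crosses zero at x_2 = 0.8171.
So (0.7000, 0.1186), (0.8000, F(x_1)), (0.8171, 0) are collinear:
F(x_1) = 0.1186 · (0.8000 − 0.8171) / (0.7000 − 0.8171) = 0.1186 · (-0.017100)/(-0.117100) = 0.017319

0.0173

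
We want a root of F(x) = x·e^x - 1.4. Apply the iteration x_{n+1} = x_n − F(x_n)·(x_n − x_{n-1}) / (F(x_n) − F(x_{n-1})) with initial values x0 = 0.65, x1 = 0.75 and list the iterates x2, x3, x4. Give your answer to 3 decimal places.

0.695, 0.697, 0.697

F(0.65) = -0.15490, F(0.75) = 0.18775
x2 = 0.75000 − 0.18775·(0.75000 − 0.65000) / (0.18775 − (-0.15490)) = 0.75000 − (0.01878)/(0.34265) = 0.69521
F(0.69521) = -0.00672
x3 = 0.69521 − (-0.00672)·(0.69521 − 0.75000) / (-0.00672 − 0.18775) = 0.69521 − (0.00037)/(-0.19447) = 0.69710
F(0.69710) = -0.00028
x4 = 0.69710 − (-0.00028)·(0.69710 − 0.69521) / (-0.00028 − (-0.00672)) = 0.69710 − (0.00000)/(0.00644) = 0.69718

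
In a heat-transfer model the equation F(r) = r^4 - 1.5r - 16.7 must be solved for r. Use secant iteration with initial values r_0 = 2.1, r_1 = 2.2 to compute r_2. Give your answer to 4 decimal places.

F(2.1) = -0.401900, F(2.2) = 3.425600
r_2 = 2.200000 − 3.425600·(2.200000 − 2.100000) / (3.425600 − (-0.401900)) = 2.200000 − (0.342560)/(3.827500) = 2.110500

2.1105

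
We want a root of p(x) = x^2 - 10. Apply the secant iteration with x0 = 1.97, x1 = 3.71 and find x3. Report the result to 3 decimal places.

p(1.97) = -6.11910, p(3.71) = 3.76410
x2 = 3.71000 − 3.76410·(3.71000 − 1.97000) / (3.76410 − (-6.11910)) = 3.71000 − (6.54953)/(9.88320) = 3.04731
p(3.04731) = -0.71392
x3 = 3.04731 − (-0.71392)·(3.04731 − 3.71000) / (-0.71392 − 3.76410) = 3.04731 − (0.47311)/(-4.47802) = 3.15296

3.153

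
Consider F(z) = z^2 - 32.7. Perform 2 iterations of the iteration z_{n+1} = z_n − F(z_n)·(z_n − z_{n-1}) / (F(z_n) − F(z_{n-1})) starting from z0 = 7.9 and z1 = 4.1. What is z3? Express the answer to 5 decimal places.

5.76839

F(7.9) = 29.7100000, F(4.1) = -15.8900000
z2 = 4.1000000 − (-15.8900000)·(4.1000000 − 7.9000000) / (-15.8900000 − 29.7100000) = 4.1000000 − (60.3820000)/(-45.6000000) = 5.4241667
F(5.4241667) = -3.2784160
z3 = 5.4241667 − (-3.2784160)·(5.4241667 − 4.1000000) / (-3.2784160 − (-15.8900000)) = 5.4241667 − (-4.3411691)/(12.6115840) = 5.7683874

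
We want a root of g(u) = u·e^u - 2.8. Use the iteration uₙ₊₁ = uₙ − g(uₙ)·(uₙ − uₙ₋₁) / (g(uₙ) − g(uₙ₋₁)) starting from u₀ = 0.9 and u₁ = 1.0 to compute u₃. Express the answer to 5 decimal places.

1.01485

g(0.9) = -0.5863572, g(1.0) = -0.0817182
u₂ = 1.0000000 − (-0.0817182)·(1.0000000 − 0.9000000) / (-0.0817182 − (-0.5863572)) = 1.0000000 − (-0.0081718)/(0.5046390) = 1.0161934
g(1.0161934) = 0.0073952
u₃ = 1.0161934 − 0.0073952·(1.0161934 − 1.0000000) / (0.0073952 − (-0.0817182)) = 1.0161934 − (0.0001198)/(0.0891133) = 1.0148496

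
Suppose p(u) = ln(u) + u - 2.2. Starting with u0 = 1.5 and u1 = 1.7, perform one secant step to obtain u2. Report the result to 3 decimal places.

1.681

p(1.5) = -0.29453, p(1.7) = 0.03063
u2 = 1.70000 − 0.03063·(1.70000 − 1.50000) / (0.03063 − (-0.29453)) = 1.70000 − (0.00613)/(0.32516) = 1.68116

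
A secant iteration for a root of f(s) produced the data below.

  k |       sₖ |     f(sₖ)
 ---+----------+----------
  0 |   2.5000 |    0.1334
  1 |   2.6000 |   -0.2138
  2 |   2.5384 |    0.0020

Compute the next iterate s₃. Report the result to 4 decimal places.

s₃ = 2.5384 − 0.0020·(2.5384 − 2.6000) / (0.0020 − (-0.2138))
   = 2.5384 − (-0.000123)/(0.215800) = 2.538971

2.5390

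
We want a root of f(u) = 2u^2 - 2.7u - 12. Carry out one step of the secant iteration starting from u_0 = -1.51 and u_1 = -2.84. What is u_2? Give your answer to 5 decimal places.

-1.80498

f(-1.51) = -3.3628000, f(-2.84) = 11.7992000
u_2 = -2.8400000 − 11.7992000·(-2.8400000 − (-1.5100000)) / (11.7992000 − (-3.3628000)) = -2.8400000 − (-15.6929360)/(15.1620000) = -1.8049825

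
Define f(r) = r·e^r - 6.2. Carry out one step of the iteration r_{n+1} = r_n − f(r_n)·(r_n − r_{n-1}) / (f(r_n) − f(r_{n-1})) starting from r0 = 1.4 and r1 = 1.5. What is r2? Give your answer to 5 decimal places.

1.45001

f(1.4) = -0.5227200, f(1.5) = 0.5225336
r2 = 1.5000000 − 0.5225336·(1.5000000 − 1.4000000) / (0.5225336 − (-0.5227200)) = 1.5000000 − (0.0522534)/(1.0452537) = 1.4500089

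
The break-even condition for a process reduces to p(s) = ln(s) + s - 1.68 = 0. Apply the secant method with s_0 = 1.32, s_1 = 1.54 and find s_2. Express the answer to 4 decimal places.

p(1.32) = -0.082368, p(1.54) = 0.291782
s_2 = 1.540000 − 0.291782·(1.540000 − 1.320000) / (0.291782 − (-0.082368)) = 1.540000 − (0.064192)/(0.374151) = 1.368432

1.3684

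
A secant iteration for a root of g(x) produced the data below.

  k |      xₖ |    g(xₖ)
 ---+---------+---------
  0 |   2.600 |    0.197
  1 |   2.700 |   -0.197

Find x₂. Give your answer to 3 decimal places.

x₂ = 2.700 − (-0.197)·(2.700 − 2.600) / (-0.197 − 0.197)
   = 2.700 − (-0.01970)/(-0.39400) = 2.65000

2.650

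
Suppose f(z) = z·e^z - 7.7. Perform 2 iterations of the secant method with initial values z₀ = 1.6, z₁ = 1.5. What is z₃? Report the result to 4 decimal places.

f(1.6) = 0.224852, f(1.5) = -0.977466
z₂ = 1.500000 − (-0.977466)·(1.500000 − 1.600000) / (-0.977466 − 0.224852) = 1.500000 − (0.097747)/(-1.202318) = 1.581298
f(1.581298) = -0.012891
z₃ = 1.581298 − (-0.012891)·(1.581298 − 1.500000) / (-0.012891 − (-0.977466)) = 1.581298 − (-0.001048)/(0.964576) = 1.582385

1.5824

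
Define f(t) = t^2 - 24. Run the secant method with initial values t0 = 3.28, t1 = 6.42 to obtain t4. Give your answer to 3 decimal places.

f(3.28) = -13.24160, f(6.42) = 17.21640
t2 = 6.42000 − 17.21640·(6.42000 − 3.28000) / (17.21640 − (-13.24160)) = 6.42000 − (54.05950)/(30.45800) = 4.64511
f(4.64511) = -2.42292
t3 = 4.64511 − (-2.42292)·(4.64511 − 6.42000) / (-2.42292 − 17.21640) = 4.64511 − (4.30041)/(-19.63932) = 4.86408
f(4.86408) = -0.34070
t4 = 4.86408 − (-0.34070)·(4.86408 − 4.64511) / (-0.34070 − (-2.42292)) = 4.86408 − (-0.07460)/(2.08222) = 4.89991

4.900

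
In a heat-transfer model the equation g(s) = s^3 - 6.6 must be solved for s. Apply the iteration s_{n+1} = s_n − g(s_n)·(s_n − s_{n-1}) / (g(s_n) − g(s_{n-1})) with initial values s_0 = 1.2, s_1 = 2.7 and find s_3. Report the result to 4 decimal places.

g(1.2) = -4.872000, g(2.7) = 13.083000
s_2 = 2.700000 − 13.083000·(2.700000 − 1.200000) / (13.083000 − (-4.872000)) = 2.700000 − (19.624500)/(17.955000) = 1.607018
g(1.607018) = -2.449869
s_3 = 1.607018 − (-2.449869)·(1.607018 − 2.700000) / (-2.449869 − 13.083000) = 1.607018 − (2.677663)/(-15.532869) = 1.779404

1.7794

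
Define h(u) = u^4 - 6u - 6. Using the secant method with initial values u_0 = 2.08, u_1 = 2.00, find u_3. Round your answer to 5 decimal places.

h(2.08) = 0.2377370, h(2.00) = -2.0000000
u_2 = 2.0000000 − (-2.0000000)·(2.0000000 − 2.0800000) / (-2.0000000 − 0.2377370) = 2.0000000 − (0.1600000)/(-2.2377370) = 2.0715008
h(2.0715008) = -0.0153318
u_3 = 2.0715008 − (-0.0153318)·(2.0715008 − 2.0000000) / (-0.0153318 − (-2.0000000)) = 2.0715008 − (-0.0010962)/(1.9846682) = 2.0720532

2.07205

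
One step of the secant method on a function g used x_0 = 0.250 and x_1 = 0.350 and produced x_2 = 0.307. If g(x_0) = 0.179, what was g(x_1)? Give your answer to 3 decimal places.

-0.135

The secant line through (0.250, 0.179) and (0.350, g(x_1)) crosses zero at x_2 = 0.307.
So (0.250, 0.179), (0.350, g(x_1)), (0.307, 0) are collinear:
g(x_1) = 0.179 · (0.350 − 0.307) / (0.250 − 0.307) = 0.179 · (0.04300)/(-0.05700) = -0.13504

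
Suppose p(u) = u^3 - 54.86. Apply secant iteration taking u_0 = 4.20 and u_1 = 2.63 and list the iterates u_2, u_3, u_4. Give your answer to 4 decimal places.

p(4.20) = 19.228000, p(2.63) = -36.668553
u_2 = 2.630000 − (-36.668553)·(2.630000 − 4.200000) / (-36.668553 − 19.228000) = 2.630000 − (57.569628)/(-55.896553) = 3.659932
p(3.659932) = -5.834851
u_3 = 3.659932 − (-5.834851)·(3.659932 − 2.630000) / (-5.834851 − (-36.668553)) = 3.659932 − (-6.009498)/(30.833702) = 3.854832
p(3.854832) = 2.421759
u_4 = 3.854832 − 2.421759·(3.854832 − 3.659932) / (2.421759 − (-5.834851)) = 3.854832 − (0.472002)/(8.256611) = 3.797665

3.6599, 3.8548, 3.7977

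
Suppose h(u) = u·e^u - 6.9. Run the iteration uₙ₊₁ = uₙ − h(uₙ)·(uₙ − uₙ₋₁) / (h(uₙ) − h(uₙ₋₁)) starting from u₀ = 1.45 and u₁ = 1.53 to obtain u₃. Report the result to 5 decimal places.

h(1.45) = -0.7184840, h(1.53) = 0.1658105
u₂ = 1.5300000 − 0.1658105·(1.5300000 − 1.4500000) / (0.1658105 − (-0.7184840)) = 1.5300000 − (0.0132648)/(0.8842945) = 1.5149995
h(1.5149995) = -0.0076325
u₃ = 1.5149995 − (-0.0076325)·(1.5149995 − 1.5300000) / (-0.0076325 − 0.1658105) = 1.5149995 − (0.0001145)/(-0.1734430) = 1.5156596

1.51566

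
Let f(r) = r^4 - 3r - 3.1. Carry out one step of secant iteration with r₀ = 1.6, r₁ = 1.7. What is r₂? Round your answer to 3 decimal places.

f(1.6) = -1.34640, f(1.7) = 0.15210
r₂ = 1.70000 − 0.15210·(1.70000 − 1.60000) / (0.15210 − (-1.34640)) = 1.70000 − (0.01521)/(1.49850) = 1.68985

1.690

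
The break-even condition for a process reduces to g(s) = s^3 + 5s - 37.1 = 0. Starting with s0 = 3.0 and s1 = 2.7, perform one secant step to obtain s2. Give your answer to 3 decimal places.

g(3.0) = 4.90000, g(2.7) = -3.91700
s2 = 2.70000 − (-3.91700)·(2.70000 − 3.00000) / (-3.91700 − 4.90000) = 2.70000 − (1.17510)/(-8.81700) = 2.83328

2.833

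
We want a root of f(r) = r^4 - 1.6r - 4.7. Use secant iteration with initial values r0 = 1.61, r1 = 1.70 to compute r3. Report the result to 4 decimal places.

1.6455

f(1.61) = -0.557018, f(1.70) = 0.932100
r2 = 1.700000 − 0.932100·(1.700000 − 1.610000) / (0.932100 − (-0.557018)) = 1.700000 − (0.083889)/(1.489118) = 1.643665
f(1.643665) = -0.031030
r3 = 1.643665 − (-0.031030)·(1.643665 − 1.700000) / (-0.031030 − 0.932100) = 1.643665 − (0.001748)/(-0.963130) = 1.645480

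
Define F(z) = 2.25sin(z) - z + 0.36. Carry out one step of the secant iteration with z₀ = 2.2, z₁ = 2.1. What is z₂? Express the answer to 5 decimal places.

F(2.2) = -0.0208831, F(2.1) = 0.2022211
z₂ = 2.1000000 − 0.2022211·(2.1000000 − 2.2000000) / (0.2022211 − (-0.0208831)) = 2.1000000 − (-0.0202221)/(0.2231042) = 2.1906398

2.19064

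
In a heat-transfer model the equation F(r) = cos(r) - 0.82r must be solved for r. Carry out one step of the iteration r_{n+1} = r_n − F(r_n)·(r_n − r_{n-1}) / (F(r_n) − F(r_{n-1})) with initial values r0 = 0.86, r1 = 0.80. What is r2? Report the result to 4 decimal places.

0.8261

F(0.86) = -0.052763, F(0.80) = 0.040707
r2 = 0.800000 − 0.040707·(0.800000 − 0.860000) / (0.040707 − (-0.052763)) = 0.800000 − (-0.002442)/(0.093469) = 0.826131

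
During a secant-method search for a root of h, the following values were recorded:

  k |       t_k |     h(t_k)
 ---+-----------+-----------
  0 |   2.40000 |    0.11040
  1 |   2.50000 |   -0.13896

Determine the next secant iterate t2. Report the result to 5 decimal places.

2.44427

t2 = 2.50000 − (-0.13896)·(2.50000 − 2.40000) / (-0.13896 − 0.11040)
   = 2.50000 − (-0.0138960)/(-0.2493600) = 2.4442733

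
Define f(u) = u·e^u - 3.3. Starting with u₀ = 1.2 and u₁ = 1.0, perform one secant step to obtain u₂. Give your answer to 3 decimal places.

f(1.2) = 0.68414, f(1.0) = -0.58172
u₂ = 1.00000 − (-0.58172)·(1.00000 − 1.20000) / (-0.58172 − 0.68414) = 1.00000 − (0.11634)/(-1.26586) = 1.09191

1.092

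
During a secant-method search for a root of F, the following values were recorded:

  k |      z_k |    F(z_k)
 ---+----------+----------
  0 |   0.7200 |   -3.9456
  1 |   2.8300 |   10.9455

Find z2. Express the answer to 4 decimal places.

z2 = 2.8300 − 10.9455·(2.8300 − 0.7200) / (10.9455 − (-3.9456))
   = 2.8300 − (23.095005)/(14.891100) = 1.279073

1.2791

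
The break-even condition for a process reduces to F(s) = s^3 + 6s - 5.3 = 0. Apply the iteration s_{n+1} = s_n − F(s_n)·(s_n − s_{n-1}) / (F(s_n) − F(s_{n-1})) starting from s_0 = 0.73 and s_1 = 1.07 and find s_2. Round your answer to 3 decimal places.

0.793

F(0.73) = -0.53098, F(1.07) = 2.34504
s_2 = 1.07000 − 2.34504·(1.07000 − 0.73000) / (2.34504 − (-0.53098)) = 1.07000 − (0.79731)/(2.87603) = 0.79277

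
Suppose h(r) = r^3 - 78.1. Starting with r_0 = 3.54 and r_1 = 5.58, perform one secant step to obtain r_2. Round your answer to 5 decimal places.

h(3.54) = -33.7381360, h(5.58) = 95.6411120
r_2 = 5.5800000 − 95.6411120·(5.5800000 − 3.5400000) / (95.6411120 − (-33.7381360)) = 5.5800000 − (195.1078685)/(129.3792480) = 4.0719694

4.07197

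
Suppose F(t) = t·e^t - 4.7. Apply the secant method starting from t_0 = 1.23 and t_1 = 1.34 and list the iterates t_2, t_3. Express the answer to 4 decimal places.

1.2895, 1.2916

F(1.23) = -0.491888, F(1.34) = 0.417518
t_2 = 1.340000 − 0.417518·(1.340000 − 1.230000) / (0.417518 − (-0.491888)) = 1.340000 − (0.045927)/(0.909406) = 1.289498
F(1.289498) = -0.017882
t_3 = 1.289498 − (-0.017882)·(1.289498 − 1.340000) / (-0.017882 − 0.417518) = 1.289498 − (0.000903)/(-0.435400) = 1.291572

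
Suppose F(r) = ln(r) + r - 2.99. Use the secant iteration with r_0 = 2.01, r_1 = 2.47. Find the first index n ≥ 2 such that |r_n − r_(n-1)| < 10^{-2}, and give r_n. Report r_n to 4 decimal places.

F(2.01) = -0.281865, F(2.47) = 0.384218
r_2 = 2.470000 − 0.384218·(0.460000)/(0.666083) = 2.204657;  |Δ| = 0.265343
F(2.204657) = 0.005229
r_3 = 2.204657 − 0.005229·(-0.265343)/(-0.378989) = 2.200996;  |Δ| = 0.003661
|r_3 − r_2| = 0.003661 < 10^{-2}

n = 3, r_n = 2.2010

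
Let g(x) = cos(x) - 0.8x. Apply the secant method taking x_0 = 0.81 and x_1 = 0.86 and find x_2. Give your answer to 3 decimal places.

g(0.81) = 0.04150, g(0.86) = -0.03556
x_2 = 0.86000 − (-0.03556)·(0.86000 − 0.81000) / (-0.03556 − 0.04150) = 0.86000 − (-0.00178)/(-0.07706) = 0.83693

0.837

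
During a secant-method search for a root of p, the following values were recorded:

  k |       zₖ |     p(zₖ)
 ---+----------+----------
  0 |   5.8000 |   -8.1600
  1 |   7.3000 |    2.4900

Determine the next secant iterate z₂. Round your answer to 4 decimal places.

z₂ = 7.3000 − 2.4900·(7.3000 − 5.8000) / (2.4900 − (-8.1600))
   = 7.3000 − (3.735000)/(10.650000) = 6.949296

6.9493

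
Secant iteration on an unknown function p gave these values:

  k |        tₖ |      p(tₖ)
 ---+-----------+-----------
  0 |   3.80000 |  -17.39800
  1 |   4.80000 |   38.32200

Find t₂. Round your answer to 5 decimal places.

4.11224

t₂ = 4.80000 − 38.32200·(4.80000 − 3.80000) / (38.32200 − (-17.39800))
   = 4.80000 − (38.3220000)/(55.7200000) = 4.1122398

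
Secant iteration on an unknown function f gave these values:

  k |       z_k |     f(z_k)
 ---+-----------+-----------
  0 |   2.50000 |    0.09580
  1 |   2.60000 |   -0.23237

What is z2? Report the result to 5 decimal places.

z2 = 2.60000 − (-0.23237)·(2.60000 − 2.50000) / (-0.23237 − 0.09580)
   = 2.60000 − (-0.0232370)/(-0.3281700) = 2.5291922

2.52919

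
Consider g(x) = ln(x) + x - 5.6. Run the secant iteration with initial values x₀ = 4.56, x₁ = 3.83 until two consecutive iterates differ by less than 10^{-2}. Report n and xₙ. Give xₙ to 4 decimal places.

n = 3, xₙ = 4.1717

g(4.56) = 0.477323, g(3.83) = -0.427135
x₂ = 3.830000 − (-0.427135)·(-0.730000)/(-0.904458) = 4.174747;  |Δ| = 0.344747
g(4.174747) = 0.003800
x₃ = 4.174747 − 0.003800·(0.344747)/(0.430935) = 4.171706;  |Δ| = 0.003040
|x₃ − x₂| = 0.003040 < 10^{-2}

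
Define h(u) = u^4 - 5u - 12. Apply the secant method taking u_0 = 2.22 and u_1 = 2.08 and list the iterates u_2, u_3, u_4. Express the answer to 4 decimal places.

h(2.22) = 1.189127, h(2.08) = -3.682263
u_2 = 2.080000 − (-3.682263)·(2.080000 − 2.220000) / (-3.682263 − 1.189127) = 2.080000 − (0.515517)/(-4.871390) = 2.185825
h(2.185825) = -0.101441
u_3 = 2.185825 − (-0.101441)·(2.185825 − 2.080000) / (-0.101441 − (-3.682263)) = 2.185825 − (-0.010735)/(3.580822) = 2.188823
h(2.188823) = 0.009063
u_4 = 2.188823 − 0.009063·(2.188823 − 2.185825) / (0.009063 − (-0.101441)) = 2.188823 − (0.000027)/(0.110504) = 2.188577

2.1858, 2.1888, 2.1886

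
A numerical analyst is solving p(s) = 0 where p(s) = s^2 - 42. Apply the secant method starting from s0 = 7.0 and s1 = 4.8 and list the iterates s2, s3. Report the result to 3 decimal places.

6.407, 6.492

p(7.0) = 7.00000, p(4.8) = -18.96000
s2 = 4.80000 − (-18.96000)·(4.80000 − 7.00000) / (-18.96000 − 7.00000) = 4.80000 − (41.71200)/(-25.96000) = 6.40678
p(6.40678) = -0.95317
s3 = 6.40678 − (-0.95317)·(6.40678 − 4.80000) / (-0.95317 − (-18.96000)) = 6.40678 − (-1.53154)/(18.00683) = 6.49183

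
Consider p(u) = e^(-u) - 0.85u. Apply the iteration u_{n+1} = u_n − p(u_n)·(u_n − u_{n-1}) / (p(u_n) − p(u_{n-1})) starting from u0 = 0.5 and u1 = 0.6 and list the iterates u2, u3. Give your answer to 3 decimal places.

p(0.5) = 0.18153, p(0.6) = 0.03881
u2 = 0.60000 − 0.03881·(0.60000 − 0.50000) / (0.03881 − 0.18153) = 0.60000 − (0.00388)/(-0.14272) = 0.62719
p(0.62719) = 0.00097
u3 = 0.62719 − 0.00097·(0.62719 − 0.60000) / (0.00097 − 0.03881) = 0.62719 − (0.00003)/(-0.03784) = 0.62789

0.627, 0.628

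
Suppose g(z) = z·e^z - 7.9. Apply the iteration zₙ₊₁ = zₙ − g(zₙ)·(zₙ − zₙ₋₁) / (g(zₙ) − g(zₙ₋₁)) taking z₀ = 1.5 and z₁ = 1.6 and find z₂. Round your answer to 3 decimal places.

1.598

g(1.5) = -1.17747, g(1.6) = 0.02485
z₂ = 1.60000 − 0.02485·(1.60000 − 1.50000) / (0.02485 − (-1.17747)) = 1.60000 − (0.00249)/(1.20232) = 1.59793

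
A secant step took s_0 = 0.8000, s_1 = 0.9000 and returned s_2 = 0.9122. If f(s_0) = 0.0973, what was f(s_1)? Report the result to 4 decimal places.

0.0106

The secant line through (0.8000, 0.0973) and (0.9000, f(s_1)) crosses zero at s_2 = 0.9122.
So (0.8000, 0.0973), (0.9000, f(s_1)), (0.9122, 0) are collinear:
f(s_1) = 0.0973 · (0.9000 − 0.9122) / (0.8000 − 0.9122) = 0.0973 · (-0.012200)/(-0.112200) = 0.010580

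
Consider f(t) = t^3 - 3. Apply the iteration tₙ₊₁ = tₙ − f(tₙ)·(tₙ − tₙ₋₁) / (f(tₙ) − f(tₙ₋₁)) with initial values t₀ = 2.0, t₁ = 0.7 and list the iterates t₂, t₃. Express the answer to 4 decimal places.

f(2.0) = 5.000000, f(0.7) = -2.657000
t₂ = 0.700000 − (-2.657000)·(0.700000 − 2.000000) / (-2.657000 − 5.000000) = 0.700000 − (3.454100)/(-7.657000) = 1.151104
f(1.151104) = -1.474742
t₃ = 1.151104 − (-1.474742)·(1.151104 − 0.700000) / (-1.474742 − (-2.657000)) = 1.151104 − (-0.665262)/(1.182258) = 1.713808

1.1511, 1.7138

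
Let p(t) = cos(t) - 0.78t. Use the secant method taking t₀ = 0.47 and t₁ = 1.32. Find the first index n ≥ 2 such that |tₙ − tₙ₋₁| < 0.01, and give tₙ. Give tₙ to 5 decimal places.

p(0.47) = 0.5249683, p(1.32) = -0.7814245
t₂ = 1.3200000 − (-0.7814245)·(0.8500000)/(-1.3063928) = 0.8115688;  |Δ| = 0.5084312
p(0.8115688) = 0.0553376
t₃ = 0.8115688 − 0.0553376·(-0.5084312)/(0.8367622) = 0.8451929;  |Δ| = 0.0336241
p(0.8451929) = 0.0043365
t₄ = 0.8451929 − 0.0043365·(0.0336241)/(-0.0510012) = 0.8480519;  |Δ| = 0.0028590
|t₄ − t₃| = 0.0028590 < 0.01

n = 4, tₙ = 0.84805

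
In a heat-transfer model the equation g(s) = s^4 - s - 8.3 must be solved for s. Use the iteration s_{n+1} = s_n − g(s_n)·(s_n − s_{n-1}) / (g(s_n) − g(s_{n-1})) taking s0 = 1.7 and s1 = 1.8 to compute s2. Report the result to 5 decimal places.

1.78056

g(1.7) = -1.6479000, g(1.8) = 0.3976000
s2 = 1.8000000 − 0.3976000·(1.8000000 − 1.7000000) / (0.3976000 − (-1.6479000)) = 1.8000000 − (0.0397600)/(2.0455000) = 1.7805622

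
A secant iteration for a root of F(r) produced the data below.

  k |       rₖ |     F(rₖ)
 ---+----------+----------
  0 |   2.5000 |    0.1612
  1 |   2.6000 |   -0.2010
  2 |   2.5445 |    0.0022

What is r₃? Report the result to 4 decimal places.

r₃ = 2.5445 − 0.0022·(2.5445 − 2.6000) / (0.0022 − (-0.2010))
   = 2.5445 − (-0.000122)/(0.203200) = 2.545101

2.5451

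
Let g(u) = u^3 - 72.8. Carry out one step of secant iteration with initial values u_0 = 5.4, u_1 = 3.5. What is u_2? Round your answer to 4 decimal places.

3.9962

g(5.4) = 84.664000, g(3.5) = -29.925000
u_2 = 3.500000 − (-29.925000)·(3.500000 − 5.400000) / (-29.925000 − 84.664000) = 3.500000 − (56.857500)/(-114.589000) = 3.996186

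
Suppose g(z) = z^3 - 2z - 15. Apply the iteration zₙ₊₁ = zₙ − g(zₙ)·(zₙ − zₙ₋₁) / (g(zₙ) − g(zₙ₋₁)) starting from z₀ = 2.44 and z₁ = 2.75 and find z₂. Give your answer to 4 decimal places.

g(2.44) = -5.353216, g(2.75) = 0.296875
z₂ = 2.750000 − 0.296875·(2.750000 − 2.440000) / (0.296875 − (-5.353216)) = 2.750000 − (0.092031)/(5.650091) = 2.733712

2.7337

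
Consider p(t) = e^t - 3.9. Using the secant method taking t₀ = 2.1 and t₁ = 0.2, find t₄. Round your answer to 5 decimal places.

1.29086

p(2.1) = 4.2661699, p(0.2) = -2.6785972
t₂ = 0.2000000 − (-2.6785972)·(0.2000000 − 2.1000000) / (-2.6785972 − 4.2661699) = 0.2000000 − (5.0893348)/(-6.9447672) = 0.9328302
p(0.9328302) = -1.3583076
t₃ = 0.9328302 − (-1.3583076)·(0.9328302 − 0.2000000) / (-1.3583076 − (-2.6785972)) = 0.9328302 − (-0.9954088)/(1.3202896) = 1.6867623
p(1.6867623) = 1.5019624
t₄ = 1.6867623 − 1.5019624·(1.6867623 − 0.9328302) / (1.5019624 − (-1.3583076)) = 1.6867623 − (1.1323777)/(2.8602700) = 1.2908634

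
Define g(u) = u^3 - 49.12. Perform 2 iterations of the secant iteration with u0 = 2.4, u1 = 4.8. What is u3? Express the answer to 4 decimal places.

3.5579

g(2.4) = -35.296000, g(4.8) = 61.472000
u2 = 4.800000 − 61.472000·(4.800000 − 2.400000) / (61.472000 − (-35.296000)) = 4.800000 − (147.532800)/(96.768000) = 3.275397
g(3.275397) = -13.980808
u3 = 3.275397 − (-13.980808)·(3.275397 − 4.800000) / (-13.980808 − 61.472000) = 3.275397 − (21.315184)/(-75.452808) = 3.557894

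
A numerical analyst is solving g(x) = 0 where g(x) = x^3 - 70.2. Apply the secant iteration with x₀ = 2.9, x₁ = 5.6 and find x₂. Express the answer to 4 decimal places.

3.7179

g(2.9) = -45.811000, g(5.6) = 105.416000
x₂ = 5.600000 − 105.416000·(5.600000 − 2.900000) / (105.416000 − (-45.811000)) = 5.600000 − (284.623200)/(151.227000) = 3.717908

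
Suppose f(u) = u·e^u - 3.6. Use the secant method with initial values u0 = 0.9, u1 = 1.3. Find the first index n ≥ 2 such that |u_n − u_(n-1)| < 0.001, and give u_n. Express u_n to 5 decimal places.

n = 5, u_n = 1.14528

f(0.9) = -1.3863572, f(1.3) = 1.1700857
u2 = 1.3000000 − 1.1700857·(0.4000000)/(2.5564429) = 1.1169197;  |Δ| = 0.1830803
f(1.1169197) = -0.1873321
u3 = 1.1169197 − (-0.1873321)·(-0.1830803)/(-1.3574177) = 1.1421859;  |Δ| = 0.0252662
f(1.1421859) = -0.0208339
u4 = 1.1421859 − (-0.0208339)·(0.0252662)/(0.1664982) = 1.1453475;  |Δ| = 0.0031616
f(1.1453475) = 0.0004382
u5 = 1.1453475 − 0.0004382·(0.0031616)/(0.0212721) = 1.1452824;  |Δ| = 0.0000651
|u5 − u4| = 0.0000651 < 0.001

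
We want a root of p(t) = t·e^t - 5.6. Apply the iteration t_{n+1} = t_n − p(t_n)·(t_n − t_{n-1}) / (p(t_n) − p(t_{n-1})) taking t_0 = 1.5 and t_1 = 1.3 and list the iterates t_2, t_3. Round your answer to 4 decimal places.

1.3850, 1.3925

p(1.5) = 1.122534, p(1.3) = -0.829914
t_2 = 1.300000 − (-0.829914)·(1.300000 − 1.500000) / (-0.829914 − 1.122534) = 1.300000 − (0.165983)/(-1.952448) = 1.385013
p(1.385013) = -0.067045
t_3 = 1.385013 − (-0.067045)·(1.385013 − 1.300000) / (-0.067045 − (-0.829914)) = 1.385013 − (-0.005700)/(0.762869) = 1.392484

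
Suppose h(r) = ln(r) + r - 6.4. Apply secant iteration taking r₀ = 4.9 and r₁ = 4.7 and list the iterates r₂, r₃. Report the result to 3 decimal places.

4.826, 4.826

h(4.9) = 0.08924, h(4.7) = -0.15244
r₂ = 4.70000 − (-0.15244)·(4.70000 − 4.90000) / (-0.15244 − 0.08924) = 4.70000 − (0.03049)/(-0.24167) = 4.82615
h(4.82615) = 0.00020
r₃ = 4.82615 − 0.00020·(4.82615 − 4.70000) / (0.00020 − (-0.15244)) = 4.82615 − (0.00003)/(0.15264) = 4.82599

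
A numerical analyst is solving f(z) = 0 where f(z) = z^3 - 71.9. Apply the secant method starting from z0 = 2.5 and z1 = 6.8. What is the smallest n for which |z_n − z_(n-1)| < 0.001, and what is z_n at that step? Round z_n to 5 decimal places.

n = 7, z_n = 4.15824

f(2.5) = -56.2750000, f(6.8) = 242.5320000
z2 = 6.8000000 − 242.5320000·(4.3000000)/(298.8070000) = 3.3098288;  |Δ| = 3.4901712
f(3.3098288) = -35.6409373
z3 = 3.3098288 − (-35.6409373)·(-3.4901712)/(-278.1729373) = 3.7570073;  |Δ| = 0.4471786
f(3.7570073) = -18.8694511
z4 = 3.7570073 − (-18.8694511)·(0.4471786)/(16.7714862) = 4.2601240;  |Δ| = 0.5031167
f(4.2601240) = 5.4155255
z5 = 4.2601240 − 5.4155255·(0.5031167)/(24.2849766) = 4.1479295;  |Δ| = 0.1121945
f(4.1479295) = -0.5335513
z6 = 4.1479295 − (-0.5335513)·(-0.1121945)/(-5.9490768) = 4.1579918;  |Δ| = 0.0100623
f(4.1579918) = -0.0129140
z7 = 4.1579918 − (-0.0129140)·(0.0100623)/(0.5206373) = 4.1582414;  |Δ| = 0.0002496
|z7 − z6| = 0.0002496 < 0.001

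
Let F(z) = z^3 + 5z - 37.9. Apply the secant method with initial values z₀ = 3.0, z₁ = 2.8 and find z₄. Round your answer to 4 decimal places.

2.8670

F(3.0) = 4.100000, F(2.8) = -1.948000
z₂ = 2.800000 − (-1.948000)·(2.800000 − 3.000000) / (-1.948000 − 4.100000) = 2.800000 − (0.389600)/(-6.048000) = 2.864418
F(2.864418) = -0.075674
z₃ = 2.864418 − (-0.075674)·(2.864418 − 2.800000) / (-0.075674 − (-1.948000)) = 2.864418 − (-0.004875)/(1.872326) = 2.867022
F(2.867022) = 0.001489
z₄ = 2.867022 − 0.001489·(2.867022 − 2.864418) / (0.001489 − (-0.075674)) = 2.867022 − (0.000004)/(0.077163) = 2.866971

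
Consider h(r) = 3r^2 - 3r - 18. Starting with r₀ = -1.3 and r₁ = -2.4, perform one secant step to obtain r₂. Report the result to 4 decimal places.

h(-1.3) = -9.030000, h(-2.4) = 6.480000
r₂ = -2.400000 − 6.480000·(-2.400000 − (-1.300000)) / (6.480000 − (-9.030000)) = -2.400000 − (-7.128000)/(15.510000) = -1.940426

-1.9404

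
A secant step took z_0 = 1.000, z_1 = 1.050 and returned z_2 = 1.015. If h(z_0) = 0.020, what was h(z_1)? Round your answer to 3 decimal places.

-0.047

The secant line through (1.000, 0.020) and (1.050, h(z_1)) crosses zero at z_2 = 1.015.
So (1.000, 0.020), (1.050, h(z_1)), (1.015, 0) are collinear:
h(z_1) = 0.020 · (1.050 − 1.015) / (1.000 − 1.015) = 0.020 · (0.03500)/(-0.01500) = -0.04667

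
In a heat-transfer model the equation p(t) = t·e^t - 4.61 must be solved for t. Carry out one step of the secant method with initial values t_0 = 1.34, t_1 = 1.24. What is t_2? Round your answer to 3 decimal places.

1.279

p(1.34) = 0.50752, p(1.24) = -0.32504
t_2 = 1.24000 − (-0.32504)·(1.24000 − 1.34000) / (-0.32504 − 0.50752) = 1.24000 − (0.03250)/(-0.83256) = 1.27904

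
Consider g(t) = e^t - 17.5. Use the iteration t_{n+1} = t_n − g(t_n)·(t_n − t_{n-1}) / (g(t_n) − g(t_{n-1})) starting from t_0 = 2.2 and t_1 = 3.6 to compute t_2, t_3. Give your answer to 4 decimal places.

g(2.2) = -8.474987, g(3.6) = 19.098234
t_2 = 3.600000 − 19.098234·(3.600000 − 2.200000) / (19.098234 − (-8.474987)) = 3.600000 − (26.737528)/(27.573221) = 2.630308
g(2.630308) = -3.621955
t_3 = 2.630308 − (-3.621955)·(2.630308 − 3.600000) / (-3.621955 − 19.098234) = 2.630308 − (3.512180)/(-22.720189) = 2.784892

2.6303, 2.7849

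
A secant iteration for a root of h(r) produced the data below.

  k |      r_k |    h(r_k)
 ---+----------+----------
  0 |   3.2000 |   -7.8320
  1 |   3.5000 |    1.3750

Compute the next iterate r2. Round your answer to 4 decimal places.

3.4552

r2 = 3.5000 − 1.3750·(3.5000 − 3.2000) / (1.3750 − (-7.8320))
   = 3.5000 − (0.412500)/(9.207000) = 3.455197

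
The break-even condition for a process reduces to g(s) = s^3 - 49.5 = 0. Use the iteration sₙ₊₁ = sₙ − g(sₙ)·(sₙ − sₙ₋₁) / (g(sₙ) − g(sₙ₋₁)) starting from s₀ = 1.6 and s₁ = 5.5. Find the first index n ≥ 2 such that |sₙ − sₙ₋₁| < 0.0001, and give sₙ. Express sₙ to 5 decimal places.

g(1.6) = -45.4040000, g(5.5) = 116.8750000
s₂ = 5.5000000 − 116.8750000·(3.9000000)/(162.2790000) = 2.6911800;  |Δ| = 2.8088200
g(2.6911800) = -30.0092639
s₃ = 2.6911800 − (-30.0092639)·(-2.8088200)/(-146.8842639) = 3.2650374;  |Δ| = 0.5738574
g(3.2650374) = -14.6931694
s₄ = 3.2650374 − (-14.6931694)·(0.5738574)/(15.3160944) = 3.8155553;  |Δ| = 0.5505179
g(3.8155553) = 6.0486168
s₅ = 3.8155553 − 6.0486168·(0.5505179)/(20.7417862) = 3.6550160;  |Δ| = 0.1605393
g(3.6550160) = -0.6721230
s₆ = 3.6550160 − (-0.6721230)·(-0.1605393)/(-6.7207398) = 3.6710711;  |Δ| = 0.0160551
g(3.6710711) = -0.0258454
s₇ = 3.6710711 − (-0.0258454)·(0.0160551)/(0.6462777) = 3.6717131;  |Δ| = 0.0006421
g(3.6717131) = 0.0001179
s₈ = 3.6717131 − 0.0001179·(0.0006421)/(0.0259633) = 3.6717102;  |Δ| = 0.0000029
|s₈ − s₇| = 0.0000029 < 0.0001

n = 8, sₙ = 3.67171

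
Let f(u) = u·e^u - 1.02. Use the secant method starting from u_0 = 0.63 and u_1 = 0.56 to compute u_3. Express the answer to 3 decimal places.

0.574

f(0.63) = 0.16289, f(0.56) = -0.03962
u_2 = 0.56000 − (-0.03962)·(0.56000 − 0.63000) / (-0.03962 − 0.16289) = 0.56000 − (0.00277)/(-0.20252) = 0.57370
f(0.57370) = -0.00180
u_3 = 0.57370 − (-0.00180)·(0.57370 − 0.56000) / (-0.00180 − (-0.03962)) = 0.57370 − (-0.00002)/(0.03783) = 0.57435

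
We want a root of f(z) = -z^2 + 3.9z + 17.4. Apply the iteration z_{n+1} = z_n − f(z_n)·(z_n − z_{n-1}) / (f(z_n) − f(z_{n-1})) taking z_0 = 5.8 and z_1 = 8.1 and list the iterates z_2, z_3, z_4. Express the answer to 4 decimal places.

6.4380, 6.5377, 6.5548

f(5.8) = 6.380000, f(8.1) = -16.620000
z_2 = 8.100000 − (-16.620000)·(8.100000 − 5.800000) / (-16.620000 − 6.380000) = 8.100000 − (-38.226000)/(-23.000000) = 6.438000
f(6.438000) = 1.060356
z_3 = 6.438000 − 1.060356·(6.438000 − 8.100000) / (1.060356 − (-16.620000)) = 6.438000 − (-1.762312)/(17.680356) = 6.537676
f(6.537676) = 0.155727
z_4 = 6.537676 − 0.155727·(6.537676 − 6.438000) / (0.155727 − 1.060356) = 6.537676 − (0.015522)/(-0.904629) = 6.554835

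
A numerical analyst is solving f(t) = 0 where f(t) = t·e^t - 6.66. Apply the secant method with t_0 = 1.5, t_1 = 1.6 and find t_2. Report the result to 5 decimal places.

f(1.5) = 0.0625336, f(1.6) = 1.2648519
t_2 = 1.6000000 − 1.2648519·(1.6000000 − 1.5000000) / (1.2648519 − 0.0625336) = 1.6000000 − (0.1264852)/(1.2023183) = 1.4947989

1.49480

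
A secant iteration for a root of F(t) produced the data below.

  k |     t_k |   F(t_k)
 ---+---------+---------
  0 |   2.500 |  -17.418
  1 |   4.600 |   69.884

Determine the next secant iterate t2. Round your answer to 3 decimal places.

2.919

t2 = 4.600 − 69.884·(4.600 − 2.500) / (69.884 − (-17.418))
   = 4.600 − (146.75640)/(87.30200) = 2.91898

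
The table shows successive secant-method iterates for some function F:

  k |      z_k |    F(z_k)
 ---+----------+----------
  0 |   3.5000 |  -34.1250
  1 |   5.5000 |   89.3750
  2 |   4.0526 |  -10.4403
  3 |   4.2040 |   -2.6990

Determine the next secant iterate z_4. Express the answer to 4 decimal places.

4.2568

z_4 = 4.2040 − (-2.6990)·(4.2040 − 4.0526) / (-2.6990 − (-10.4403))
   = 4.2040 − (-0.408629)/(7.741300) = 4.256786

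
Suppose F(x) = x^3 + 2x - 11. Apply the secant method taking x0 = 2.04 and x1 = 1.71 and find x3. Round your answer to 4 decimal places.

1.9274

F(2.04) = 1.569664, F(1.71) = -2.579789
x2 = 1.710000 − (-2.579789)·(1.710000 − 2.040000) / (-2.579789 − 1.569664) = 1.710000 − (0.851330)/(-4.149453) = 1.915167
F(1.915167) = -0.145094
x3 = 1.915167 − (-0.145094)·(1.915167 − 1.710000) / (-0.145094 − (-2.579789)) = 1.915167 − (-0.029769)/(2.434695) = 1.927394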